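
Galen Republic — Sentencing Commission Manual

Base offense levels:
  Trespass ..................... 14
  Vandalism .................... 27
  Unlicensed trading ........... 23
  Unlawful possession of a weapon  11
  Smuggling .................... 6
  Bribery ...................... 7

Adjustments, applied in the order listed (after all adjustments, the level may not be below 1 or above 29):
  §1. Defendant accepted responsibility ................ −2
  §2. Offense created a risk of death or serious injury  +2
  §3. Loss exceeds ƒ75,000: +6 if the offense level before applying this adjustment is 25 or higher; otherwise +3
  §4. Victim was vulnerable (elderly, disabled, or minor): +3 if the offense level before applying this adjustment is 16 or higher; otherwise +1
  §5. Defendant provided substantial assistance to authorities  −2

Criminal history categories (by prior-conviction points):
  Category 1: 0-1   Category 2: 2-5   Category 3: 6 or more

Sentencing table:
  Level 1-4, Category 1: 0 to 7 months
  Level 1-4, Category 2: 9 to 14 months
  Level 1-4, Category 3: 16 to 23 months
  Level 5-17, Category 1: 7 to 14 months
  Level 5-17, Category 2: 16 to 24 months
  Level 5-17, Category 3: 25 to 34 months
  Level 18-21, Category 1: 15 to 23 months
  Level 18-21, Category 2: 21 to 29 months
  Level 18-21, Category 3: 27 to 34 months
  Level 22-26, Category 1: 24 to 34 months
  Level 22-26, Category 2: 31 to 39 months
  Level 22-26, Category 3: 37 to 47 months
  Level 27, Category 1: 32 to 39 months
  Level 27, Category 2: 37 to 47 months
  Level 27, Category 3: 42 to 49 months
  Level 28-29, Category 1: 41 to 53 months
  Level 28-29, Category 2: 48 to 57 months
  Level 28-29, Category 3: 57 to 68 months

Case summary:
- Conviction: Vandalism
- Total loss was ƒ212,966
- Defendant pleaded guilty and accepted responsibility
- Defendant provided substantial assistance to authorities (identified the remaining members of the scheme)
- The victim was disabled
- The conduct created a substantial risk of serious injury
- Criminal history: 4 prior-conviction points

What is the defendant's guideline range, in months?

48-57 months

Base offense level for vandalism: 27.
§1 applies: 27 − 2 = 25.
§2 applies: 25 + 2 = 27.
§3 applies (level before this adjustment is 27 ≥ 25, so +6): 27 + 6 = 33.
§4 applies (level before this adjustment is 33 ≥ 16, so +3): 33 + 3 = 36.
§5 applies: 36 − 2 = 34.
Level 34 exceeds the maximum of 29; capped at 29.
Final offense level: 29.
Criminal history: 4 prior points → Category 2 (2-5).
Level 29 falls in the 28-29 band.
Grid: Level 28-29 × Category 2 = 48-57 months.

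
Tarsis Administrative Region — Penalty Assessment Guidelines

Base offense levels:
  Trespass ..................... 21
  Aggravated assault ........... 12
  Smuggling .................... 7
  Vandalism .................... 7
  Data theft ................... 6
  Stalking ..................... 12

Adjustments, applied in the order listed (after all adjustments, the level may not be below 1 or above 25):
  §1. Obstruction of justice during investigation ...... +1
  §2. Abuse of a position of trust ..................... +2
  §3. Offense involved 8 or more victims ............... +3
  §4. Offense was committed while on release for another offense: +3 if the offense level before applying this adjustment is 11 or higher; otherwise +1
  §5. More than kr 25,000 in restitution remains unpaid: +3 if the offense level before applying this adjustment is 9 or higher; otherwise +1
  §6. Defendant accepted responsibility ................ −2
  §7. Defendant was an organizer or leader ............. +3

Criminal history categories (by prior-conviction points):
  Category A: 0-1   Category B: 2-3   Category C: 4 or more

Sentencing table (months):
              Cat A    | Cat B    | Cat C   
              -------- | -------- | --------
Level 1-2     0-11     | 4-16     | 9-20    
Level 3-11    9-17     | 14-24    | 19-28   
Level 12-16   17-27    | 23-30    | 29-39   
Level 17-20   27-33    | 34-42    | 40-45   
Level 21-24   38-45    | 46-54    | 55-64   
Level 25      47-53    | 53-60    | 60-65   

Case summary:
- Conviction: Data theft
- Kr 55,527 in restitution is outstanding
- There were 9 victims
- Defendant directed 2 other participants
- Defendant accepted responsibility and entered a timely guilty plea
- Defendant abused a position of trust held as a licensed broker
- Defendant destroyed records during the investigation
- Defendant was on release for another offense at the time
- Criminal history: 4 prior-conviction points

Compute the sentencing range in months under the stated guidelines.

Base offense level for data theft: 6.
§1 applies: 6 + 1 = 7.
§2 applies: 7 + 2 = 9.
§3 applies: 9 + 3 = 12.
§4 applies (level before this adjustment is 12 ≥ 11, so +3): 12 + 3 = 15.
§5 applies (level before this adjustment is 15 ≥ 9, so +3): 15 + 3 = 18.
§6 applies: 18 − 2 = 16.
§7 applies: 16 + 3 = 19.
Final offense level: 19.
Criminal history: 4 prior points → Category C (4+).
Level 19 falls in the 17-20 band.
Grid: Level 17-20 × Category C = 40-45 months.

40-45 months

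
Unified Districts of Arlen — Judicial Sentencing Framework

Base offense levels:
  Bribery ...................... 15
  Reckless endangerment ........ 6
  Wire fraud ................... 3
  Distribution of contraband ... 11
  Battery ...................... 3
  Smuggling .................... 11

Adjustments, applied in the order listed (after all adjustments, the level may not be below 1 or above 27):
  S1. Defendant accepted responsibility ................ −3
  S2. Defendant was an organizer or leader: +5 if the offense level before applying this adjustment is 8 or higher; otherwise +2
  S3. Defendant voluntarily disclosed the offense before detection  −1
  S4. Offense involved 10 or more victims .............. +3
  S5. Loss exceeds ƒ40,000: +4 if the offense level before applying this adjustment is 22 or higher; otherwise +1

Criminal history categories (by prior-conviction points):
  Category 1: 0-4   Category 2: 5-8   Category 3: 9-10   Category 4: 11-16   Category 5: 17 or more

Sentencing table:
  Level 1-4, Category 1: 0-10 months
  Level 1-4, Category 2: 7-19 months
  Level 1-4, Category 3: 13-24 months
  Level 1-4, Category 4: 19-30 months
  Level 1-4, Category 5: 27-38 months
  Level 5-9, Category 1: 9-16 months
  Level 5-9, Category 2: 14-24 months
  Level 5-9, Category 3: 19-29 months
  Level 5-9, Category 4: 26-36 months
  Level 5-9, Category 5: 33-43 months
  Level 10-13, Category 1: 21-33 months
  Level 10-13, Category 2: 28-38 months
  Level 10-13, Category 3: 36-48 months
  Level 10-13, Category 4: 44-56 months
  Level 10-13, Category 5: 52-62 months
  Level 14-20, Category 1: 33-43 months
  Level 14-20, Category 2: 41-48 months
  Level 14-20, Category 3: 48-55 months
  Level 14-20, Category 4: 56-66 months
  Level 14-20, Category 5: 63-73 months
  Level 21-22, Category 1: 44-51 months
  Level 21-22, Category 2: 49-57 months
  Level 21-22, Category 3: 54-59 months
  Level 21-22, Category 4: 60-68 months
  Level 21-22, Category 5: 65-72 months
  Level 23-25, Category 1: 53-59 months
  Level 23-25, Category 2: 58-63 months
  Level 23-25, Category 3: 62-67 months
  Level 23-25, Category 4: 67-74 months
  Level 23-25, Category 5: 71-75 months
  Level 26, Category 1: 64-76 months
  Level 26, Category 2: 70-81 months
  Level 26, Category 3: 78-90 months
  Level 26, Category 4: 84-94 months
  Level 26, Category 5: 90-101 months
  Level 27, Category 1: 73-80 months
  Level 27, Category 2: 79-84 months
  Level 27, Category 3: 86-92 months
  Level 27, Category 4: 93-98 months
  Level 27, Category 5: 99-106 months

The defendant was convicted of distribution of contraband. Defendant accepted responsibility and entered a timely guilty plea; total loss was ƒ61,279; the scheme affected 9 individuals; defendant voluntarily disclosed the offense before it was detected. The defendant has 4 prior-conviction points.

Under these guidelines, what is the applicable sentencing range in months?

9-16 months

Base offense level for distribution of contraband: 11.
S1 applies: 11 − 3 = 8.
S3 applies: 8 − 1 = 7.
S5 applies (level before this adjustment is 7 < 22, so +1): 7 + 1 = 8.
Final offense level: 8.
Criminal history: 4 prior points → Category 1 (0-4).
Level 8 falls in the 5-9 band.
Grid: Level 5-9 × Category 1 = 9-16 months.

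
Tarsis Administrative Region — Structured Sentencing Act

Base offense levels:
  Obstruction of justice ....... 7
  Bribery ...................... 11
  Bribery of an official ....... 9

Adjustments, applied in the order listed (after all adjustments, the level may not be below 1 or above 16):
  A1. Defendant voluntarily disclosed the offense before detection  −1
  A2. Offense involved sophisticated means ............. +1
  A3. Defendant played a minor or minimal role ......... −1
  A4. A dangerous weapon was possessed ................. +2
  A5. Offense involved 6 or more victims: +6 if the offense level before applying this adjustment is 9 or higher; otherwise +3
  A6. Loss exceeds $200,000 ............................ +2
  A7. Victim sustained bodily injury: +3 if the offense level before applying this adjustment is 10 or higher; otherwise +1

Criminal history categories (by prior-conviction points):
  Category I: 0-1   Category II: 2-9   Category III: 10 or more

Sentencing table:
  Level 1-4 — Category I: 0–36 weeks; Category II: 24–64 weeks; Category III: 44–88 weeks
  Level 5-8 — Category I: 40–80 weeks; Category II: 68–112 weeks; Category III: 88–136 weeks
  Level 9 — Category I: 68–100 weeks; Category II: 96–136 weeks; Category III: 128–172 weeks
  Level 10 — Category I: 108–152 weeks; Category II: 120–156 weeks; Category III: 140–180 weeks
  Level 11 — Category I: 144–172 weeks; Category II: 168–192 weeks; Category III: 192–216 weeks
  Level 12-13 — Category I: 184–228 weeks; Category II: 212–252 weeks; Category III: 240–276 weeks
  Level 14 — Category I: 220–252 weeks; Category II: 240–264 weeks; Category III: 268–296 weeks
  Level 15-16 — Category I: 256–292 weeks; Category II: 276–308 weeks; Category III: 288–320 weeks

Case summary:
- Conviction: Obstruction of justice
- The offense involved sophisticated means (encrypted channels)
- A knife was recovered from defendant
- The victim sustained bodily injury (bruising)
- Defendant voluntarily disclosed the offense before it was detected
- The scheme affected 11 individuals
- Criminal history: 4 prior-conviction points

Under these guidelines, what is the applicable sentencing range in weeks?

Base offense level for obstruction of justice: 7.
A1 applies: 7 − 1 = 6.
A2 applies: 6 + 1 = 7.
A4 applies: 7 + 2 = 9.
A5 applies (level before this adjustment is 9 ≥ 9, so +6): 9 + 6 = 15.
A7 applies (level before this adjustment is 15 ≥ 10, so +3): 15 + 3 = 18.
Level 18 exceeds the maximum of 16; capped at 16.
Final offense level: 16.
Criminal history: 4 prior points → Category II (2-9).
Level 16 falls in the 15-16 band.
Grid: Level 15-16 × Category II = 276-308 weeks.

276-308 weeks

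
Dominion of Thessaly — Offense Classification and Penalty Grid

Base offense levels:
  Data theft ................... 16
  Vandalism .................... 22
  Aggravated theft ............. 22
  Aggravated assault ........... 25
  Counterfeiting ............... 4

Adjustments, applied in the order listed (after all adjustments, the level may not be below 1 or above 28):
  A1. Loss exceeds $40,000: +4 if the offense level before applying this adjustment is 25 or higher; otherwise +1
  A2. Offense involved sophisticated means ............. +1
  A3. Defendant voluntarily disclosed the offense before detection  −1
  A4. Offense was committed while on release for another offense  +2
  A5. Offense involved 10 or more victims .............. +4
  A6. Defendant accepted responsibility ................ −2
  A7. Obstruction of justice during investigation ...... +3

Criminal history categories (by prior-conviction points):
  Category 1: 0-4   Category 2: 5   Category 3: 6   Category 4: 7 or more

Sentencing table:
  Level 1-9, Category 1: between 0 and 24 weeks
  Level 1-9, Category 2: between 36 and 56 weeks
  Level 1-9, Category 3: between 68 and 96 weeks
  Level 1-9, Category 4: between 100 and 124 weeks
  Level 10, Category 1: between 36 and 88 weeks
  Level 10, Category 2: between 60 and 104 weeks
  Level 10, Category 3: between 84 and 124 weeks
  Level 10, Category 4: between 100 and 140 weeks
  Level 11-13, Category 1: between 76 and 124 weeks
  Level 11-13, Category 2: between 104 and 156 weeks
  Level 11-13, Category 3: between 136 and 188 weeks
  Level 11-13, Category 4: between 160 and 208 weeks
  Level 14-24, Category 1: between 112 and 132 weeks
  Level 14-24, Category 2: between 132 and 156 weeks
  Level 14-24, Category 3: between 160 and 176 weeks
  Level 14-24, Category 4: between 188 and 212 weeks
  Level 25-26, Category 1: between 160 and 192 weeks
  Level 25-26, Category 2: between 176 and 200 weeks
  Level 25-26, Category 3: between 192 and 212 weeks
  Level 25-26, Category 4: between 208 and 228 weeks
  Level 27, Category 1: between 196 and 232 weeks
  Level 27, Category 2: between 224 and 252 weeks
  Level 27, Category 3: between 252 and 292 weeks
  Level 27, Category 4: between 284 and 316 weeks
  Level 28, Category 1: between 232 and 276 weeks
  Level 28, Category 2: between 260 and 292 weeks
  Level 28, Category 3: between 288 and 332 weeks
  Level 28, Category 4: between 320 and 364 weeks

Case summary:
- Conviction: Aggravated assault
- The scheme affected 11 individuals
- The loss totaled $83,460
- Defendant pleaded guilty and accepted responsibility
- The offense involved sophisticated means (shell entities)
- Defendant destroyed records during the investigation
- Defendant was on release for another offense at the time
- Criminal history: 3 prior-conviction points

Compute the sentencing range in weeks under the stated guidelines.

232-276 weeks

Base offense level for aggravated assault: 25.
A1 applies (level before this adjustment is 25 ≥ 25, so +4): 25 + 4 = 29.
A2 applies: 29 + 1 = 30.
A4 applies: 30 + 2 = 32.
A5 applies: 32 + 4 = 36.
A6 applies: 36 − 2 = 34.
A7 applies: 34 + 3 = 37.
Level 37 exceeds the maximum of 28; capped at 28.
Final offense level: 28.
Criminal history: 3 prior points → Category 1 (0-4).
Level 28 falls in the 28 band.
Grid: Level 28 × Category 1 = 232-276 weeks.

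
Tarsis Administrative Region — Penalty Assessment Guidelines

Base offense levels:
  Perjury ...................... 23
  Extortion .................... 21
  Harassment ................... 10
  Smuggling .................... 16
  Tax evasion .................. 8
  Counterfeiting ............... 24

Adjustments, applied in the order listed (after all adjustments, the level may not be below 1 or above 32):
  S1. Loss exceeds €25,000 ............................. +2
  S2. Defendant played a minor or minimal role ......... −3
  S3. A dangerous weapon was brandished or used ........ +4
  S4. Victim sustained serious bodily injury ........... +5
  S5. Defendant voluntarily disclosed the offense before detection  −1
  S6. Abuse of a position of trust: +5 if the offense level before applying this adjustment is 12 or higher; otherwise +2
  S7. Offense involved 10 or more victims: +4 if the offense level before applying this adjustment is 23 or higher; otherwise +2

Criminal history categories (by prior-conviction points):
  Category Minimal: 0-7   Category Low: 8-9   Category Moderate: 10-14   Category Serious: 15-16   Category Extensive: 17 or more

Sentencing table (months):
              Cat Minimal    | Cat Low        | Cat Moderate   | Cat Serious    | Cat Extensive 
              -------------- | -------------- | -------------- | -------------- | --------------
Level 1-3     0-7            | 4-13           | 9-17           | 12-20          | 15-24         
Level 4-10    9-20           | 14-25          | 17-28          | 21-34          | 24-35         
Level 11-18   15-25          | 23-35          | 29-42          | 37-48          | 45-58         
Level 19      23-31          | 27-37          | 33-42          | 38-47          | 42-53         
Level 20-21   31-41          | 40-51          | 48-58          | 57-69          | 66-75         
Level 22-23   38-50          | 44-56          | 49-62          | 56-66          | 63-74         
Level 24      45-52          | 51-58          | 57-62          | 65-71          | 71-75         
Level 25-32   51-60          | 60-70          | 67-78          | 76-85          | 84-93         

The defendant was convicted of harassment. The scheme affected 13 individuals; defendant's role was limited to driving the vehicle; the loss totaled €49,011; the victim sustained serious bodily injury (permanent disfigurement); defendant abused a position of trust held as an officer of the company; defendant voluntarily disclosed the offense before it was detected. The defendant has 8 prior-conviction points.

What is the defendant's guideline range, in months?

Base offense level for harassment: 10.
S1 applies: 10 + 2 = 12.
S2 applies: 12 − 3 = 9.
S4 applies: 9 + 5 = 14.
S5 applies: 14 − 1 = 13.
S6 applies (level before this adjustment is 13 ≥ 12, so +5): 13 + 5 = 18.
S7 applies (level before this adjustment is 18 < 23, so +2): 18 + 2 = 20.
Final offense level: 20.
Criminal history: 8 prior points → Category Low (8-9).
Level 20 falls in the 20-21 band.
Grid: Level 20-21 × Category Low = 40-51 months.

40-51 months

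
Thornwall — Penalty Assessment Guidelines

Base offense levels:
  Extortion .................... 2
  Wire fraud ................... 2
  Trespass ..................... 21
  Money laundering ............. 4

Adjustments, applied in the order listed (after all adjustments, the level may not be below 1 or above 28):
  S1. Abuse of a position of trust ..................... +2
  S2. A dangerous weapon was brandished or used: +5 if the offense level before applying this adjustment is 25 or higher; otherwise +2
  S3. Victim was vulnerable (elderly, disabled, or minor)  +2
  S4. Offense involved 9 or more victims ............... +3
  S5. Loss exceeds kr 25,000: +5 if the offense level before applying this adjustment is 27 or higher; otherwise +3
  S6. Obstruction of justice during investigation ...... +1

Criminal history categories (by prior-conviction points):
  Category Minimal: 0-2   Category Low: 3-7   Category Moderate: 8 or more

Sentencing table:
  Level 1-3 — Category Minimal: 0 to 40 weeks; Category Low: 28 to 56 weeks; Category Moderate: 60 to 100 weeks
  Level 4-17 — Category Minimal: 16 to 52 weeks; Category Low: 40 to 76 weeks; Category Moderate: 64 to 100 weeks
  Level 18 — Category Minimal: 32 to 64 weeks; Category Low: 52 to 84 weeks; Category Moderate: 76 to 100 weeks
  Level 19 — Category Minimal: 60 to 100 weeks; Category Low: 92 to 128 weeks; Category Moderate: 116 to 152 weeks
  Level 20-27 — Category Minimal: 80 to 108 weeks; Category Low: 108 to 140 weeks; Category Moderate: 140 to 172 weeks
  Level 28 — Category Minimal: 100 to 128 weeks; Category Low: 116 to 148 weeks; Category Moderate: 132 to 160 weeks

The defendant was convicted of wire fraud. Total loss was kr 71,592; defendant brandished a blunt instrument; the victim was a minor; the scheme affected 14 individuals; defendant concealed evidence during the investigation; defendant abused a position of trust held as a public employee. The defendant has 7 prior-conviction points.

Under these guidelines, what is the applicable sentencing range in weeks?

Base offense level for wire fraud: 2.
S1 applies: 2 + 2 = 4.
S2 applies (level before this adjustment is 4 < 25, so +2): 4 + 2 = 6.
S3 applies: 6 + 2 = 8.
S4 applies: 8 + 3 = 11.
S5 applies (level before this adjustment is 11 < 27, so +3): 11 + 3 = 14.
S6 applies: 14 + 1 = 15.
Final offense level: 15.
Criminal history: 7 prior points → Category Low (3-7).
Level 15 falls in the 4-17 band.
Grid: Level 4-17 × Category Low = 40-76 weeks.

40-76 weeks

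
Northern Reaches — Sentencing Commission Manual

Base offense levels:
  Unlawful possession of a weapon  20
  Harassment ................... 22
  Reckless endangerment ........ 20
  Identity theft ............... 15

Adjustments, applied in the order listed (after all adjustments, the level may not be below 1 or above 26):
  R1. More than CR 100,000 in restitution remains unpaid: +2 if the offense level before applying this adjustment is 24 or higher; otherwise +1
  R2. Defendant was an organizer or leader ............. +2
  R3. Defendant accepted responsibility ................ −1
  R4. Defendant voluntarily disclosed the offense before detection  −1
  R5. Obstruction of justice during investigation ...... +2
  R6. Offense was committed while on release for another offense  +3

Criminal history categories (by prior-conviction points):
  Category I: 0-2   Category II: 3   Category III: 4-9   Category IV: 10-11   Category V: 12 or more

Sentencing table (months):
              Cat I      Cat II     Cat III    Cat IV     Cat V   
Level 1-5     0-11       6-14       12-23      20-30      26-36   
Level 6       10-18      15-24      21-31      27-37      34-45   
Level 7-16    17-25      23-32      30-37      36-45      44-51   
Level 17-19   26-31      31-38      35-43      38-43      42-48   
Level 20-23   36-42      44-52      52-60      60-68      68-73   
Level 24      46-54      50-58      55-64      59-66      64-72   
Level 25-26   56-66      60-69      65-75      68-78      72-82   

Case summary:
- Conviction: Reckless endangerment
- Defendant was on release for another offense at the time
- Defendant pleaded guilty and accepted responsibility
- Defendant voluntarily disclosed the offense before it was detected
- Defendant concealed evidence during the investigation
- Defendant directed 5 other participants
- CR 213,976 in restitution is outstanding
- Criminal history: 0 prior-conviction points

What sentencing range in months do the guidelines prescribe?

56-66 months

Base offense level for reckless endangerment: 20.
R1 applies (level before this adjustment is 20 < 24, so +1): 20 + 1 = 21.
R2 applies: 21 + 2 = 23.
R3 applies: 23 − 1 = 22.
R4 applies: 22 − 1 = 21.
R5 applies: 21 + 2 = 23.
R6 applies: 23 + 3 = 26.
Final offense level: 26.
Criminal history: 0 prior points → Category I (0-2).
Level 26 falls in the 25-26 band.
Grid: Level 25-26 × Category I = 56-66 months.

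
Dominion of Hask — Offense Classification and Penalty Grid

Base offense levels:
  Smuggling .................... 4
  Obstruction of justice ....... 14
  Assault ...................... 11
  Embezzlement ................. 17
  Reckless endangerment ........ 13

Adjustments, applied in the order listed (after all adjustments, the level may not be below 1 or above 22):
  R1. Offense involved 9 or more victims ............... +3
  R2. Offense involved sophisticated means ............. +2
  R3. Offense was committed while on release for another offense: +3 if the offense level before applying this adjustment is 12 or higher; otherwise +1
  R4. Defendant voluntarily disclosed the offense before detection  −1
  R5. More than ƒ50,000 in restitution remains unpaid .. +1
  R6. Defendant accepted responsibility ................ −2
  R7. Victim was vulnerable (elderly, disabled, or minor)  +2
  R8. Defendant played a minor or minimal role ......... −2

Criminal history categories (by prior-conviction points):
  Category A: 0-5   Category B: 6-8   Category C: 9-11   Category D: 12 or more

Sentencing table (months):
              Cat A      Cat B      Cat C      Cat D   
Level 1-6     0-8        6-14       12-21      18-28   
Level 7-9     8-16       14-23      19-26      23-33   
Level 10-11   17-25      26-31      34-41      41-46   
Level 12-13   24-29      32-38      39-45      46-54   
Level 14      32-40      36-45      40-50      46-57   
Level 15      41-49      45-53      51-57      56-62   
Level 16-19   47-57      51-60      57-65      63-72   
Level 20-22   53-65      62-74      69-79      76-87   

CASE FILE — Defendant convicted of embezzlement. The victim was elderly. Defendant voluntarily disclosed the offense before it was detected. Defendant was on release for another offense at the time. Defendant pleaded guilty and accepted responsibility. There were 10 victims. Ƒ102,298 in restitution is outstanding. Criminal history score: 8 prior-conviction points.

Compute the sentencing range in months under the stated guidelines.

62-74 months

Base offense level for embezzlement: 17.
R1 applies: 17 + 3 = 20.
R2 does not apply.
R3 applies (level before this adjustment is 20 ≥ 12, so +3): 20 + 3 = 23.
R4 applies: 23 − 1 = 22.
R5 applies: 22 + 1 = 23.
R6 applies: 23 − 2 = 21.
R7 applies: 21 + 2 = 23.
R8 does not apply.
Level 23 exceeds the maximum of 22; capped at 22.
Final offense level: 22.
Criminal history: 8 prior points → Category B (6-8).
Level 22 falls in the 20-22 band.
Grid: Level 20-22 × Category B = 62-74 months.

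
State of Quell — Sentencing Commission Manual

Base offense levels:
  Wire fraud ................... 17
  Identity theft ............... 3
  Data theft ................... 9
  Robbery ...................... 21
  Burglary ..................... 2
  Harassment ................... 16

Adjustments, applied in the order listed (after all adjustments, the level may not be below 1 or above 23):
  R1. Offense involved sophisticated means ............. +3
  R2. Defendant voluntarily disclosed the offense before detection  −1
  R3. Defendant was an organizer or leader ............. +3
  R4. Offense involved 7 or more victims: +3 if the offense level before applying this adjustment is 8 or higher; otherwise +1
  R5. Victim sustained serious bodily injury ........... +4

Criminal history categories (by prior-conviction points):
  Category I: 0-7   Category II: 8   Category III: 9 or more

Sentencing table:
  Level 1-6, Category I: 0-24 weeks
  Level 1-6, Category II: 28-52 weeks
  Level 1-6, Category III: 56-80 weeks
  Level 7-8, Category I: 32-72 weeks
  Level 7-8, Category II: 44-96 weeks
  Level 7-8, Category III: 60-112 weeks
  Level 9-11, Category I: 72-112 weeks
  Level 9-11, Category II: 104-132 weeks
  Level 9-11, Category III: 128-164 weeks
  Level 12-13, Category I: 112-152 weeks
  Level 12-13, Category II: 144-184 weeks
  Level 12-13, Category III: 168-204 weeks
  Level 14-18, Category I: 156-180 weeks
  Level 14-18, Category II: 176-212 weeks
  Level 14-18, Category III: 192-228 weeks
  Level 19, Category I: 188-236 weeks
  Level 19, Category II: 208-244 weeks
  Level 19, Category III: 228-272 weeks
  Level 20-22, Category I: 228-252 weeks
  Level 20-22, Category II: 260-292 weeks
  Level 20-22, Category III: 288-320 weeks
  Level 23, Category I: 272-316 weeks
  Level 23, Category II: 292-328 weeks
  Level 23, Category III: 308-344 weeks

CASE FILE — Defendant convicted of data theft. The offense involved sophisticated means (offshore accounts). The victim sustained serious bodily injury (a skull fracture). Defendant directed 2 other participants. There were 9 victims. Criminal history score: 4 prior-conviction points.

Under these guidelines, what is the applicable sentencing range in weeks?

Base offense level for data theft: 9.
R1 applies: 9 + 3 = 12.
R2 does not apply.
R3 applies: 12 + 3 = 15.
R4 applies (level before this adjustment is 15 ≥ 8, so +3): 15 + 3 = 18.
R5 applies: 18 + 4 = 22.
Final offense level: 22.
Criminal history: 4 prior points → Category I (0-7).
Level 22 falls in the 20-22 band.
Grid: Level 20-22 × Category I = 228-252 weeks.

228-252 weeks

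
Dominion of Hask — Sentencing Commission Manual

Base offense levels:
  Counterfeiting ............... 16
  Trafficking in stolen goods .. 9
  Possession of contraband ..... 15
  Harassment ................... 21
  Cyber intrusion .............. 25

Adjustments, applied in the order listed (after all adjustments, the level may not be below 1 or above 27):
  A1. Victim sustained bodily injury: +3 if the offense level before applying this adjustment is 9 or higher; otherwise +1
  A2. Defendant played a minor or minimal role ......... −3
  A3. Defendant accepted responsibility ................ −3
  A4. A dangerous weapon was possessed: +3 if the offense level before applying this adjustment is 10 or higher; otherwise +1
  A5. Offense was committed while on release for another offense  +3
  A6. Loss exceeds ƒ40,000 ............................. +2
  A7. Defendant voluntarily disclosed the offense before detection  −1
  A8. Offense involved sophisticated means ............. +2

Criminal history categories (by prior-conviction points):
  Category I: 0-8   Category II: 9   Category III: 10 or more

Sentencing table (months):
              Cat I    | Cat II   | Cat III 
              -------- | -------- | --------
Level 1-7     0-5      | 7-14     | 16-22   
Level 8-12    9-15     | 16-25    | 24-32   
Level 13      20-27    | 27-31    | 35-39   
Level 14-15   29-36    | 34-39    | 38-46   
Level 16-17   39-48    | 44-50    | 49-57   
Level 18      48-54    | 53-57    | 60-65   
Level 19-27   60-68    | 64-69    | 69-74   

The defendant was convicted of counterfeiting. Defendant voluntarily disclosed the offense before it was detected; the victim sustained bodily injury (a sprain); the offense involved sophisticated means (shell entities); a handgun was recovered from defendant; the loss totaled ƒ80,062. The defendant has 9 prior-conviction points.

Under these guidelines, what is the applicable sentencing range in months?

64-69 months

Base offense level for counterfeiting: 16.
A1 applies (level before this adjustment is 16 ≥ 9, so +3): 16 + 3 = 19.
A3 does not apply.
A4 applies (level before this adjustment is 19 ≥ 10, so +3): 19 + 3 = 22.
A6 applies: 22 + 2 = 24.
A7 applies: 24 − 1 = 23.
A8 applies: 23 + 2 = 25.
Final offense level: 25.
Criminal history: 9 prior points → Category II (9).
Level 25 falls in the 19-27 band.
Grid: Level 19-27 × Category II = 64-69 months.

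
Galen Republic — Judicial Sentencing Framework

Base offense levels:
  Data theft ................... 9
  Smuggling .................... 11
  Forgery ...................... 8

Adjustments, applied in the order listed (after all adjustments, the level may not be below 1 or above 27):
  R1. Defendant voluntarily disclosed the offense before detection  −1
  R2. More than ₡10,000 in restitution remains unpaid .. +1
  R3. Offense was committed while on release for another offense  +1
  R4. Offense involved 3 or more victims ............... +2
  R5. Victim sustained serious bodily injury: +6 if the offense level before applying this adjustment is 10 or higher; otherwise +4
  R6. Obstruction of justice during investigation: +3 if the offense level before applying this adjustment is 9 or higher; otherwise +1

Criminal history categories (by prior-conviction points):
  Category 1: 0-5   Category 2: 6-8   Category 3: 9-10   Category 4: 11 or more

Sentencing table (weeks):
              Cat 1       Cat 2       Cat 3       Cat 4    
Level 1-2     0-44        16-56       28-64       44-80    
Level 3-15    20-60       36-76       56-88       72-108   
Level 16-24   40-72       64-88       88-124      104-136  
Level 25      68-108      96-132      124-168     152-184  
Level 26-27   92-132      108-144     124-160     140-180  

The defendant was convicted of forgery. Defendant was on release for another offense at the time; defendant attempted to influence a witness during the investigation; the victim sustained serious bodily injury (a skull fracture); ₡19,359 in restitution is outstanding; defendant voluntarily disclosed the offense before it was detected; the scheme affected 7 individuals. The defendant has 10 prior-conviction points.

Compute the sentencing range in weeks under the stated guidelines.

88-124 weeks

Base offense level for forgery: 8.
R1 applies: 8 − 1 = 7.
R2 applies: 7 + 1 = 8.
R3 applies: 8 + 1 = 9.
R4 applies: 9 + 2 = 11.
R5 applies (level before this adjustment is 11 ≥ 10, so +6): 11 + 6 = 17.
R6 applies (level before this adjustment is 17 ≥ 9, so +3): 17 + 3 = 20.
Final offense level: 20.
Criminal history: 10 prior points → Category 3 (9-10).
Level 20 falls in the 16-24 band.
Grid: Level 16-24 × Category 3 = 88-124 weeks.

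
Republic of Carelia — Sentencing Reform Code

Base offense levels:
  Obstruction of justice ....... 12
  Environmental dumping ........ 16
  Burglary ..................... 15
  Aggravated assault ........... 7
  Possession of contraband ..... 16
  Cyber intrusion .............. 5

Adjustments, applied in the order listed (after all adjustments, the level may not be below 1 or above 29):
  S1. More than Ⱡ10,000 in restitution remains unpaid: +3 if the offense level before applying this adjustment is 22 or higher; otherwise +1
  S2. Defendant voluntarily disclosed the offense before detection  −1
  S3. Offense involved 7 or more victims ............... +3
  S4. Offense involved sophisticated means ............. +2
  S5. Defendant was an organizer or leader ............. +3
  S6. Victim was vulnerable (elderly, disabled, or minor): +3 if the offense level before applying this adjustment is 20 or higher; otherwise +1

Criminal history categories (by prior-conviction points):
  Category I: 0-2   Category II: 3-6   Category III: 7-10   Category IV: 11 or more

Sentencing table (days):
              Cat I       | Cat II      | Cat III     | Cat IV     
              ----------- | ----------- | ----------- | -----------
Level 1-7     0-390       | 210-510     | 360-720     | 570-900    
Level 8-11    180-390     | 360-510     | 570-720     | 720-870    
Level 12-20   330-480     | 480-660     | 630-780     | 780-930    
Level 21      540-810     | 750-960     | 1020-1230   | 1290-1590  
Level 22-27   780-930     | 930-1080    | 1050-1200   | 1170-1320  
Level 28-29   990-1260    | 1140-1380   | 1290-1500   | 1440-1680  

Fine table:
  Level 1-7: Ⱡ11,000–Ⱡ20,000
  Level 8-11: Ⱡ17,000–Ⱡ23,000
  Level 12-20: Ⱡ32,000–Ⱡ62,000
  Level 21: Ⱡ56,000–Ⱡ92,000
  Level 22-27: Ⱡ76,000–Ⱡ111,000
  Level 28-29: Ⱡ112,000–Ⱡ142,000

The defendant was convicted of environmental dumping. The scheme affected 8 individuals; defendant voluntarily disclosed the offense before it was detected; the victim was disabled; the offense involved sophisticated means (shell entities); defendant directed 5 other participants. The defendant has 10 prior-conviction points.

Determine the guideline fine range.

Base offense level for environmental dumping: 16.
S2 applies: 16 − 1 = 15.
S3 applies: 15 + 3 = 18.
S4 applies: 18 + 2 = 20.
S5 applies: 20 + 3 = 23.
S6 applies (level before this adjustment is 23 ≥ 20, so +3): 23 + 3 = 26.
Final offense level: 26.
Level 26 falls in the 22-27 band.
Fine table: Level 22-27 → Ⱡ76,000–Ⱡ111,000.

Ⱡ76,000–Ⱡ111,000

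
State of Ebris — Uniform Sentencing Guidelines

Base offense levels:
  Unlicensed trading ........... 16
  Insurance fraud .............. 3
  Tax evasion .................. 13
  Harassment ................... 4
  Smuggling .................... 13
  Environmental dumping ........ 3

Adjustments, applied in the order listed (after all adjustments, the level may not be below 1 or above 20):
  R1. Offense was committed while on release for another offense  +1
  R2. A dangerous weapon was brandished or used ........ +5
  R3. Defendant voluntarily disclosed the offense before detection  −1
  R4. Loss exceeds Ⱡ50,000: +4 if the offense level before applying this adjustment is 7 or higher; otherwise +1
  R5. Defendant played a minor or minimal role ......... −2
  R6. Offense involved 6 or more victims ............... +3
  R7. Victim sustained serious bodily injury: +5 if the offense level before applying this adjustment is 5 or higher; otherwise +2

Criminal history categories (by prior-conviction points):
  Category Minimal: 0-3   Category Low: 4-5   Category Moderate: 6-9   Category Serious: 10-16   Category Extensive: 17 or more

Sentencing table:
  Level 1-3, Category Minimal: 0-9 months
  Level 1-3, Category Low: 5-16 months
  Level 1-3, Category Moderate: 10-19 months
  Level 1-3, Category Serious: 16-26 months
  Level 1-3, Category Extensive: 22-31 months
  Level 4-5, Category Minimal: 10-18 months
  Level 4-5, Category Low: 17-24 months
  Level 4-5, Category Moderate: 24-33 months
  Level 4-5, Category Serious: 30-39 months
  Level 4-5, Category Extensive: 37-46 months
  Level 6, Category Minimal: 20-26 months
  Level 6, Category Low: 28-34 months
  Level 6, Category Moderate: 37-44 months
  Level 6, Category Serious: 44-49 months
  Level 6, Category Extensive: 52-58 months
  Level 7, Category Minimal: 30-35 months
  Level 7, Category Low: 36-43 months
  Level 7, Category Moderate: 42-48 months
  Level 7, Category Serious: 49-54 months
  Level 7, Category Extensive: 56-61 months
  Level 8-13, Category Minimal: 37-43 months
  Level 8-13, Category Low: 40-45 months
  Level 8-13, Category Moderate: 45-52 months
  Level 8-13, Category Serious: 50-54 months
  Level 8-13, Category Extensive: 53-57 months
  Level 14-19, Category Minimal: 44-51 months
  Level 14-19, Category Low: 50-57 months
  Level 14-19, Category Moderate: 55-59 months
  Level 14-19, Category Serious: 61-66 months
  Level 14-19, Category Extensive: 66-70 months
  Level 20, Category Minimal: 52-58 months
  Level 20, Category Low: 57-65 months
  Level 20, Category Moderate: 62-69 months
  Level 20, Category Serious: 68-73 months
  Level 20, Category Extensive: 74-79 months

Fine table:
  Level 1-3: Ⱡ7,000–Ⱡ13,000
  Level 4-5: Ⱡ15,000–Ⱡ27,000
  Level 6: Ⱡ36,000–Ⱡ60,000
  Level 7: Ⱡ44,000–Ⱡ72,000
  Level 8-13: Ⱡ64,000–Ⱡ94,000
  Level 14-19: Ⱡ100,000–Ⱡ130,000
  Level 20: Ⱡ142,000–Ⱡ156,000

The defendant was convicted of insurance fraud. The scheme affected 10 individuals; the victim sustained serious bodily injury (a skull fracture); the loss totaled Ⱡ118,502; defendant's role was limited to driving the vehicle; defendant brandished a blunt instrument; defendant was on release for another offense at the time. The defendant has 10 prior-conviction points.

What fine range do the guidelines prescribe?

Ⱡ100,000–Ⱡ130,000

Base offense level for insurance fraud: 3.
R1 applies: 3 + 1 = 4.
R2 applies: 4 + 5 = 9.
R4 applies (level before this adjustment is 9 ≥ 7, so +4): 9 + 4 = 13.
R5 applies: 13 − 2 = 11.
R6 applies: 11 + 3 = 14.
R7 applies (level before this adjustment is 14 ≥ 5, so +5): 14 + 5 = 19.
Final offense level: 19.
Level 19 falls in the 14-19 band.
Fine table: Level 14-19 → Ⱡ100,000–Ⱡ130,000.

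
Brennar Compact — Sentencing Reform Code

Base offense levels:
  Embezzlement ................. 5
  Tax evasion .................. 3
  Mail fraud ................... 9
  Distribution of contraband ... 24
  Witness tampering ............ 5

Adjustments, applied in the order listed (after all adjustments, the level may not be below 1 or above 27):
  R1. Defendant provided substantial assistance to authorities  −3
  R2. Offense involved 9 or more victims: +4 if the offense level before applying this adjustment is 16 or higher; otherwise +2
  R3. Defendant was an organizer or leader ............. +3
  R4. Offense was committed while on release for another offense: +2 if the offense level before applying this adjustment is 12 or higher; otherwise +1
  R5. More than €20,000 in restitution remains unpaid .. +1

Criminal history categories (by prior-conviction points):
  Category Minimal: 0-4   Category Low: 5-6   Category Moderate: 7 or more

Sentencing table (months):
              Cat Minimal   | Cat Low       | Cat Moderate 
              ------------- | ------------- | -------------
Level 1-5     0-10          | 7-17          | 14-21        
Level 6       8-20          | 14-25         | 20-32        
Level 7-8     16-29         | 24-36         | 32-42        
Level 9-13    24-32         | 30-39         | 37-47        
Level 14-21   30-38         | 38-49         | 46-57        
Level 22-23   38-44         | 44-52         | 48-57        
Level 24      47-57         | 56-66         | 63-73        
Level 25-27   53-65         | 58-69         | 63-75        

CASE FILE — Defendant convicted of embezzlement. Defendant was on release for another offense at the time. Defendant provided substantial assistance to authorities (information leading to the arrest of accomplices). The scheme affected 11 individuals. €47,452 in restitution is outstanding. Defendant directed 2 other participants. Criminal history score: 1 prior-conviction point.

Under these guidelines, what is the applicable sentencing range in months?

Base offense level for embezzlement: 5.
R1 applies: 5 − 3 = 2.
R2 applies (level before this adjustment is 2 < 16, so +2): 2 + 2 = 4.
R3 applies: 4 + 3 = 7.
R4 applies (level before this adjustment is 7 < 12, so +1): 7 + 1 = 8.
R5 applies: 8 + 1 = 9.
Final offense level: 9.
Criminal history: 1 prior point → Category Minimal (0-4).
Level 9 falls in the 9-13 band.
Grid: Level 9-13 × Category Minimal = 24-32 months.

24-32 months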